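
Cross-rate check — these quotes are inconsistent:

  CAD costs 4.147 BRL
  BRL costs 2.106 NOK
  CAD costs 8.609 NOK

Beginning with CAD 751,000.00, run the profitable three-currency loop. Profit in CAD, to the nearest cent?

Profit: CAD 10,867.82

Profitable loop is CAD → BRL → NOK → CAD:
CAD 751,000.00 × 4.147 = BRL 3,114,397.00
BRL 3,114,397.00 × 2.106 = NOK 6,558,920.08
NOK 6,558,920.08 ÷ 8.609 = CAD 761,867.82
Profit = CAD 761,867.82 − CAD 751,000.00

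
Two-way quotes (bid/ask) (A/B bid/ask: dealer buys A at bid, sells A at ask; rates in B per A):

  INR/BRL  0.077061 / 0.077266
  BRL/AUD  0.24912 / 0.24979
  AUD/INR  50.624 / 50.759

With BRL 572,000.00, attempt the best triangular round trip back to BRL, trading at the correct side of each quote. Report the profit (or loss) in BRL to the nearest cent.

Net profit: BRL 11,874.48

Best loop BRL → INR → AUD → BRL:
BRL 572,000.00 ÷ 0.077266 (buy INR at ask) = INR 7,402,997.44
INR 7,402,997.44 ÷ 50.759 (buy AUD at ask) = AUD 145,846.01
AUD 145,846.01 ÷ 0.24979 (buy BRL at ask) = BRL 583,874.48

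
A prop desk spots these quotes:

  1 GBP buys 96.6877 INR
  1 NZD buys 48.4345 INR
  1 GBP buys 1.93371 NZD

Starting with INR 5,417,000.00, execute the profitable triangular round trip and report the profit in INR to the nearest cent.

Profit: INR 175,215.53

Profitable loop is INR → NZD → GBP → INR:
INR 5,417,000.00 ÷ 48.4345 = NZD 111,841.77
NZD 111,841.77 ÷ 1.93371 = GBP 57,837.92
GBP 57,837.92 × 96.6877 = INR 5,592,215.53
Profit = INR 5,592,215.53 − INR 5,417,000.00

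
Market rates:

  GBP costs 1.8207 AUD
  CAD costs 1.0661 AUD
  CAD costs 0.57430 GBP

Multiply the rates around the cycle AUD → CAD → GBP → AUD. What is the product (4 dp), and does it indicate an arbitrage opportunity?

Around AUD → CAD → GBP → AUD: 1 ÷ 1.0661 × 0.57430 × 1.8207 = 0.980797
Product < 1; profitable direction is AUD → GBP → CAD → AUD.

0.9808 (arbitrage exists)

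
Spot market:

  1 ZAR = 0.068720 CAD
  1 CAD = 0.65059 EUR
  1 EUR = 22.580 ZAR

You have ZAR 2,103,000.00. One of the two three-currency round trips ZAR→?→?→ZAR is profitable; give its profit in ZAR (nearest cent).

Profit: ZAR 20,018.33

Profitable loop is ZAR → CAD → EUR → ZAR:
ZAR 2,103,000.00 × 0.068720 = CAD 144,518.16
CAD 144,518.16 × 0.65059 = EUR 94,022.07
EUR 94,022.07 × 22.580 = ZAR 2,123,018.33
Profit = ZAR 2,123,018.33 − ZAR 2,103,000.00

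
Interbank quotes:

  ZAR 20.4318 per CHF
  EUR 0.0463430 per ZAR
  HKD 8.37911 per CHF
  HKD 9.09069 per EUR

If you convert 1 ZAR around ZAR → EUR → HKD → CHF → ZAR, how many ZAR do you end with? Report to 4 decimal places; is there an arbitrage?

1.0273 (arbitrage exists)

Around ZAR → EUR → HKD → CHF → ZAR: 1 × 0.0463430 × 9.09069 ÷ 8.37911 × 20.4318 = 1.027282
Product > 1; profitable direction is ZAR → EUR → HKD → CHF → ZAR.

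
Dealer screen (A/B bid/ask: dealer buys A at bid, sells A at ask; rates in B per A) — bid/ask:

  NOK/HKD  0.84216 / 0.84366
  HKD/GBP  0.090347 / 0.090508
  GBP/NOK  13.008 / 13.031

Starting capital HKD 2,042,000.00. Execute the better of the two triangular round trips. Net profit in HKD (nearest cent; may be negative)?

Net profit: HKD 10,218.35

Best loop HKD → NOK → GBP → HKD:
HKD 2,042,000.00 ÷ 0.84366 (buy NOK at ask) = NOK 2,420,406.32
NOK 2,420,406.32 ÷ 13.031 (buy GBP at ask) = GBP 185,742.18
GBP 185,742.18 ÷ 0.090508 (buy HKD at ask) = HKD 2,052,218.35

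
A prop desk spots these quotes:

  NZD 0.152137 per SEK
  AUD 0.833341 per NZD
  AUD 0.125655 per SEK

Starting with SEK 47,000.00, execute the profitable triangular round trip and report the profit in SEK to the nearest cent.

Profit: SEK 421.54

Profitable loop is SEK → NZD → AUD → SEK:
SEK 47,000.00 × 0.152137 = NZD 7,150.44
NZD 7,150.44 × 0.833341 = AUD 5,958.75
AUD 5,958.75 ÷ 0.125655 = SEK 47,421.54
Profit = SEK 47,421.54 − SEK 47,000.00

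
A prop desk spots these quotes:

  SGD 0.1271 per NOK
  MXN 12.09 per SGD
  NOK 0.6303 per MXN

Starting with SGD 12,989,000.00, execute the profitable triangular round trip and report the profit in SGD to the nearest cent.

Profit: SGD 421,857.82

Profitable loop is SGD → NOK → MXN → SGD:
SGD 12,989,000.00 ÷ 0.1271 = NOK 102,195,121.95
NOK 102,195,121.95 ÷ 0.6303 = MXN 162,137,271.06
MXN 162,137,271.06 ÷ 12.09 = SGD 13,410,857.82
Profit = SGD 13,410,857.82 − SGD 12,989,000.00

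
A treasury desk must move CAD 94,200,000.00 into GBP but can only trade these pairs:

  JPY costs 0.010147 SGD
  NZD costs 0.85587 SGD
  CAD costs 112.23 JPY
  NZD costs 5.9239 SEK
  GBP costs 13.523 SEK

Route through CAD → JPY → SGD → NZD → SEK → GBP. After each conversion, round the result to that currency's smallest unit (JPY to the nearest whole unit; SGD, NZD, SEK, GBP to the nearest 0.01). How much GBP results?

CAD 94,200,000.00 × 112.23 = JPY 10,572,066,000
JPY 10,572,066,000 × 0.010147 = SGD 107,274,753.70
SGD 107,274,753.70 ÷ 0.85587 = NZD 125,340,009.23
NZD 125,340,009.23 × 5.9239 = SEK 742,501,680.68
SEK 742,501,680.68 ÷ 13.523 = GBP 54,906,579.95

GBP 54,906,579.95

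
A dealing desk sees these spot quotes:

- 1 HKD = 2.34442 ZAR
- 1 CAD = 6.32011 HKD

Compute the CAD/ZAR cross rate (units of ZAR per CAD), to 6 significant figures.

1 CAD × 6.32011 = 6.32011 HKD
6.32011 HKD × 2.34442 = 14.817 ZAR

CAD/ZAR = 14.8170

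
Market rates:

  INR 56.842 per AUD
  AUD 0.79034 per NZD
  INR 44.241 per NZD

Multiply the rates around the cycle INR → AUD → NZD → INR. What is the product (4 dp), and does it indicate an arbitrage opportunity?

Around INR → AUD → NZD → INR: 1 ÷ 56.842 ÷ 0.79034 × 44.241 = 0.984785
Product < 1; profitable direction is INR → NZD → AUD → INR.

0.9848 (arbitrage exists)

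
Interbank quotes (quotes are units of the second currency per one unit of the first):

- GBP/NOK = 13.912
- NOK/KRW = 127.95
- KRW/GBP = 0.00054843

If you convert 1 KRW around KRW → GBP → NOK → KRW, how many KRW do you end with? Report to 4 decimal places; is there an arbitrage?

Around KRW → GBP → NOK → KRW: 1 × 0.00054843 × 13.912 × 127.95 = 0.976228
Product < 1; profitable direction is KRW → NOK → GBP → KRW.

0.9762 (arbitrage exists)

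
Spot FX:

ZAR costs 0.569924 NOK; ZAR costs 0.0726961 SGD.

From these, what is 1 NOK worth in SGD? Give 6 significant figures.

NOK/SGD = 0.127554

1 NOK ÷ 0.569924 = 1.75462 ZAR
1.75462 ZAR × 0.0726961 = 0.127554 SGD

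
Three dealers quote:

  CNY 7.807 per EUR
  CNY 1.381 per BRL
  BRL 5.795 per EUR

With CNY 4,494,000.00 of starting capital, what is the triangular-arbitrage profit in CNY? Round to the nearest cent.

Profitable loop is CNY → EUR → BRL → CNY:
CNY 4,494,000.00 ÷ 7.807 = EUR 575,637.25
EUR 575,637.25 × 5.795 = BRL 3,335,817.86
BRL 3,335,817.86 × 1.381 = CNY 4,606,764.46
Profit = CNY 4,606,764.46 − CNY 4,494,000.00

Profit: CNY 112,764.46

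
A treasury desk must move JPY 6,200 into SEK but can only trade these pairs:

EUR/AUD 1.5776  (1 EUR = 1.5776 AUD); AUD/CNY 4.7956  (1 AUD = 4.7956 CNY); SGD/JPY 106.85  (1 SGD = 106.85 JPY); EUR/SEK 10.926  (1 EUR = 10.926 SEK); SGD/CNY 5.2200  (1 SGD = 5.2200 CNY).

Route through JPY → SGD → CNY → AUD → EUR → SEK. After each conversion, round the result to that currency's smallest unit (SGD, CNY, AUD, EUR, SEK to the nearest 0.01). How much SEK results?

JPY 6,200 ÷ 106.85 = SGD 58.03
SGD 58.03 × 5.2200 = CNY 302.92
CNY 302.92 ÷ 4.7956 = AUD 63.17
AUD 63.17 ÷ 1.5776 = EUR 40.04
EUR 40.04 × 10.926 = SEK 437.48

SEK 437.48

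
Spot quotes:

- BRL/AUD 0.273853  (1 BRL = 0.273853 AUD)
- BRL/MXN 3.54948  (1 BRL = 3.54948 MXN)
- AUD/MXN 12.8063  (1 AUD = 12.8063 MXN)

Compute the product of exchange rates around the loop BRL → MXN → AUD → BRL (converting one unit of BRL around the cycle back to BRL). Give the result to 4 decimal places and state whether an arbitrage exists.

1.0121 (arbitrage exists)

Around BRL → MXN → AUD → BRL: 1 × 3.54948 ÷ 12.8063 ÷ 0.273853 = 1.012100
Product > 1; profitable direction is BRL → MXN → AUD → BRL.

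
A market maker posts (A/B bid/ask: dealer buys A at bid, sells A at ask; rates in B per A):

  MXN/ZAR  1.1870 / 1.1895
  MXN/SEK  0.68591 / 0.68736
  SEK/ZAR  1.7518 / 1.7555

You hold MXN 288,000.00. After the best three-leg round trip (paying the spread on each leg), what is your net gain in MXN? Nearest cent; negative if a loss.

Best loop MXN → SEK → ZAR → MXN:
MXN 288,000.00 × 0.68591 (sell MXN at bid) = SEK 197,542.08
SEK 197,542.08 × 1.7518 (sell SEK at bid) = ZAR 346,054.22
ZAR 346,054.22 ÷ 1.1895 (buy MXN at ask) = MXN 290,924.10

Net profit: MXN 2,924.10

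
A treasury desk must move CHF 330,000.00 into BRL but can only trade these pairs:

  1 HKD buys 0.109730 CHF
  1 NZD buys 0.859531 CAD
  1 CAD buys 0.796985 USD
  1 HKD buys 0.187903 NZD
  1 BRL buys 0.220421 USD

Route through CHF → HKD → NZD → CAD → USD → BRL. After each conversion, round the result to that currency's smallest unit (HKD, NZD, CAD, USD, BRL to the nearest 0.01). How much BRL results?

BRL 1,756,228.40

CHF 330,000.00 ÷ 0.109730 = HKD 3,007,381.76
HKD 3,007,381.76 × 0.187903 = NZD 565,096.05
NZD 565,096.05 × 0.859531 = CAD 485,717.57
CAD 485,717.57 × 0.796985 = USD 387,109.62
USD 387,109.62 ÷ 0.220421 = BRL 1,756,228.40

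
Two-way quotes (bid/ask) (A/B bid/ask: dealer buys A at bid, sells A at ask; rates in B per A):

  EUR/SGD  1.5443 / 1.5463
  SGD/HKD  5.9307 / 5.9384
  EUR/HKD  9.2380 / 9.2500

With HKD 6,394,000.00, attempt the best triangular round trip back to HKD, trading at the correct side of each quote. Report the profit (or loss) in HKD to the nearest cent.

Best loop HKD → SGD → EUR → HKD:
HKD 6,394,000.00 ÷ 5.9384 (buy SGD at ask) = SGD 1,076,721.00
SGD 1,076,721.00 ÷ 1.5463 (buy EUR at ask) = EUR 696,320.90
EUR 696,320.90 × 9.2380 (sell EUR at bid) = HKD 6,432,612.44

Net profit: HKD 38,612.44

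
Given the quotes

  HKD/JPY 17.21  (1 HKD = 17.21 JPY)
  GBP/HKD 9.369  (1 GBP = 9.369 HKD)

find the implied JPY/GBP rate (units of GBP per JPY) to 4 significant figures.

1 JPY ÷ 17.21 = 0.0581058 HKD
0.0581058 HKD ÷ 9.369 = 0.00620192 GBP

JPY/GBP = 0.006202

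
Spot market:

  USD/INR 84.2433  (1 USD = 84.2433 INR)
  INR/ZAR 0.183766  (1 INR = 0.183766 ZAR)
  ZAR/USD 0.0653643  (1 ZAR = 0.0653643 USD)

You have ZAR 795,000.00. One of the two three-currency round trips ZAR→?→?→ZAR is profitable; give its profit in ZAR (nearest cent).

Profit: ZAR 9,467.08

Profitable loop is ZAR → USD → INR → ZAR:
ZAR 795,000.00 × 0.0653643 = USD 51,964.62
USD 51,964.62 × 84.2433 = INR 4,377,670.95
INR 4,377,670.95 × 0.183766 = ZAR 804,467.08
Profit = ZAR 804,467.08 − ZAR 795,000.00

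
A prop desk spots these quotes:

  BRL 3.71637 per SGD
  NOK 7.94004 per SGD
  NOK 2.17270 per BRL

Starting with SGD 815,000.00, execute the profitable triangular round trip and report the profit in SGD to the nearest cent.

Profit: SGD 13,807.42

Profitable loop is SGD → BRL → NOK → SGD:
SGD 815,000.00 × 3.71637 = BRL 3,028,841.55
BRL 3,028,841.55 × 2.17270 = NOK 6,580,764.04
NOK 6,580,764.04 ÷ 7.94004 = SGD 828,807.42
Profit = SGD 828,807.42 − SGD 815,000.00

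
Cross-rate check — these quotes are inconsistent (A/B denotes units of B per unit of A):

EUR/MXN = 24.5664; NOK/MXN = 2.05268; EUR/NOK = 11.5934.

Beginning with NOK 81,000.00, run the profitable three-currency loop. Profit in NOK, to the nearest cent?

Profit: NOK 2,616.98

Profitable loop is NOK → EUR → MXN → NOK:
NOK 81,000.00 ÷ 11.5934 = EUR 6,986.73
EUR 6,986.73 × 24.5664 = MXN 171,638.90
MXN 171,638.90 ÷ 2.05268 = NOK 83,616.98
Profit = NOK 83,616.98 − NOK 81,000.00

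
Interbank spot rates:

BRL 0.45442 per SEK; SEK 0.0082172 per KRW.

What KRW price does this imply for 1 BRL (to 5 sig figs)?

1 BRL ÷ 0.45442 = 2.20061 SEK
2.20061 SEK ÷ 0.0082172 = 267.805 KRW

BRL/KRW = 267.81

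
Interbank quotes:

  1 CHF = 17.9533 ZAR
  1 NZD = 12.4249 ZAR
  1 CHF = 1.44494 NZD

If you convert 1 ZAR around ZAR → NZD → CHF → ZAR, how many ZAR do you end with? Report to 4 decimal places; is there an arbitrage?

1.0000 (no arbitrage)

Around ZAR → NZD → CHF → ZAR: 1 ÷ 12.4249 ÷ 1.44494 × 17.9533 = 1.000004
Product ≈ 1 (deviation 0.000%, within rounding noise).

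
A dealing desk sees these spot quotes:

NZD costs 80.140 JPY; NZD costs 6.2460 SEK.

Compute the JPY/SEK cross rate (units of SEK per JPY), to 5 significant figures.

1 JPY ÷ 80.140 = 0.0124782 NZD
0.0124782 NZD × 6.2460 = 0.0779386 SEK

JPY/SEK = 0.077939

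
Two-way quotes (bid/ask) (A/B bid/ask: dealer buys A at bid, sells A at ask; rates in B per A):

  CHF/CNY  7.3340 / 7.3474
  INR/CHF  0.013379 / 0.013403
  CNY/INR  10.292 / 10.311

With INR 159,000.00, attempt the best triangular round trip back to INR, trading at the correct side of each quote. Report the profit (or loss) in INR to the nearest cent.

Net profit: INR 1,568.91

Best loop INR → CHF → CNY → INR:
INR 159,000.00 × 0.013379 (sell INR at bid) = CHF 2,127.26
CHF 2,127.26 × 7.3340 (sell CHF at bid) = CNY 15,601.33
CNY 15,601.33 × 10.292 (sell CNY at bid) = INR 160,568.91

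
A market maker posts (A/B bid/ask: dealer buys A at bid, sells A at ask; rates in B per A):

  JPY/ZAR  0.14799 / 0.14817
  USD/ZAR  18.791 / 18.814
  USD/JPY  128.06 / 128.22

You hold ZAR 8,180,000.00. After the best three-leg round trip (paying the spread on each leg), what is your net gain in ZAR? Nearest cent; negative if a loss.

Net profit: ZAR 59,825.83

Best loop ZAR → USD → JPY → ZAR:
ZAR 8,180,000.00 ÷ 18.814 (buy USD at ask) = USD 434,782.61
USD 434,782.61 × 128.06 (sell USD at bid) = JPY 55,678,261
JPY 55,678,261 × 0.14799 (sell JPY at bid) = ZAR 8,239,825.83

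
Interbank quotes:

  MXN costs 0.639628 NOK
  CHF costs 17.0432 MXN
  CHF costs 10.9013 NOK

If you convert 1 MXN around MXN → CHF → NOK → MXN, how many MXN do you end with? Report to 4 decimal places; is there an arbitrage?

Around MXN → CHF → NOK → MXN: 1 ÷ 17.0432 × 10.9013 ÷ 0.639628 = 0.999999
Product ≈ 1 (deviation 0.000%, within rounding noise).

1.0000 (no arbitrage)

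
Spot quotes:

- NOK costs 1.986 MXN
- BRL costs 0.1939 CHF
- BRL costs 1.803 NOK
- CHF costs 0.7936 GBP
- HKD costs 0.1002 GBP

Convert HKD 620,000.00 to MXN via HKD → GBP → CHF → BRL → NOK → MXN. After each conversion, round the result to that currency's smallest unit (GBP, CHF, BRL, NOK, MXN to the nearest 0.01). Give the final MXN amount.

MXN 1,445,622.55

HKD 620,000.00 × 0.1002 = GBP 62,124.00
GBP 62,124.00 ÷ 0.7936 = CHF 78,281.25
CHF 78,281.25 ÷ 0.1939 = BRL 403,719.70
BRL 403,719.70 × 1.803 = NOK 727,906.62
NOK 727,906.62 × 1.986 = MXN 1,445,622.55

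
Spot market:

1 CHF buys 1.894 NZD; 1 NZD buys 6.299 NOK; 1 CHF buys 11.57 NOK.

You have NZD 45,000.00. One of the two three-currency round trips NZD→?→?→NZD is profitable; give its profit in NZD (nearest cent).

Profitable loop is NZD → NOK → CHF → NZD:
NZD 45,000.00 × 6.299 = NOK 283,455.00
NOK 283,455.00 ÷ 11.57 = CHF 24,499.14
CHF 24,499.14 × 1.894 = NZD 46,401.36
Profit = NZD 46,401.36 − NZD 45,000.00

Profit: NZD 1,401.36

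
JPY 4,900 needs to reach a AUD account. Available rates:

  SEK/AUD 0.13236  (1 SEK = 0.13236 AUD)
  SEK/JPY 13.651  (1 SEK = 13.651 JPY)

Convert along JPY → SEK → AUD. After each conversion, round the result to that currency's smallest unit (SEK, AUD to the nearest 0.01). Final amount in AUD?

AUD 47.51

JPY 4,900 ÷ 13.651 = SEK 358.95
SEK 358.95 × 0.13236 = AUD 47.51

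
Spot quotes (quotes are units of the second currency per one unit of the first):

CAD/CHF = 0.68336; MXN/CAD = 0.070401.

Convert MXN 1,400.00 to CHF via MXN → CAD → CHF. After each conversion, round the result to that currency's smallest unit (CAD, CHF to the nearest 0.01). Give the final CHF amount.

CHF 67.35

MXN 1,400.00 × 0.070401 = CAD 98.56
CAD 98.56 × 0.68336 = CHF 67.35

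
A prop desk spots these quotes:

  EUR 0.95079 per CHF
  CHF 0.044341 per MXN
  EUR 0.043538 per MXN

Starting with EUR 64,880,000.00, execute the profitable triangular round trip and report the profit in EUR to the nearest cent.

Profitable loop is EUR → CHF → MXN → EUR:
EUR 64,880,000.00 ÷ 0.95079 = CHF 68,237,991.56
CHF 68,237,991.56 ÷ 0.044341 = MXN 1,538,936,685.35
MXN 1,538,936,685.35 × 0.043538 = EUR 67,002,225.41
Profit = EUR 67,002,225.41 − EUR 64,880,000.00

Profit: EUR 2,122,225.41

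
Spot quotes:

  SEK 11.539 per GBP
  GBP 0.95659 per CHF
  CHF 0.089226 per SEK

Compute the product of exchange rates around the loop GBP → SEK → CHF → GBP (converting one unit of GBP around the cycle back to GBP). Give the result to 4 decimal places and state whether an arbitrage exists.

0.9849 (arbitrage exists)

Around GBP → SEK → CHF → GBP: 1 × 11.539 × 0.089226 × 0.95659 = 0.984885
Product < 1; profitable direction is GBP → CHF → SEK → GBP.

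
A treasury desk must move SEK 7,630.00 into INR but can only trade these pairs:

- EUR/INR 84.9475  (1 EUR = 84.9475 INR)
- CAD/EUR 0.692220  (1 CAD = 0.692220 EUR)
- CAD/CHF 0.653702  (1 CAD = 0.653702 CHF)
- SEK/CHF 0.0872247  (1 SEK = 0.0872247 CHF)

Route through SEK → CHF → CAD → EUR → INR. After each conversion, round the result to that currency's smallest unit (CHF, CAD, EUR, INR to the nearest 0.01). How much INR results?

SEK 7,630.00 × 0.0872247 = CHF 665.52
CHF 665.52 ÷ 0.653702 = CAD 1,018.08
CAD 1,018.08 × 0.692220 = EUR 704.74
EUR 704.74 × 84.9475 = INR 59,865.90

INR 59,865.90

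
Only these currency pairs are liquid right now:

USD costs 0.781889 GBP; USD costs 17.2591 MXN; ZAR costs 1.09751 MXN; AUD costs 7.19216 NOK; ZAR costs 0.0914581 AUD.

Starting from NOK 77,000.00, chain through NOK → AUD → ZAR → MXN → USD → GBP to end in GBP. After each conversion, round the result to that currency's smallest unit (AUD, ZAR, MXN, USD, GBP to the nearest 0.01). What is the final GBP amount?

GBP 5,820.29

NOK 77,000.00 ÷ 7.19216 = AUD 10,706.10
AUD 10,706.10 ÷ 0.0914581 = ZAR 117,060.16
ZAR 117,060.16 × 1.09751 = MXN 128,474.70
MXN 128,474.70 ÷ 17.2591 = USD 7,443.88
USD 7,443.88 × 0.781889 = GBP 5,820.29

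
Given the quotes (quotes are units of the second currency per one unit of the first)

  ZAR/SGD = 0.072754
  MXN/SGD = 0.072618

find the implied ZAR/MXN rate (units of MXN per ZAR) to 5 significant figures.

1 ZAR × 0.072754 = 0.072754 SGD
0.072754 SGD ÷ 0.072618 = 1.00187 MXN

ZAR/MXN = 1.0019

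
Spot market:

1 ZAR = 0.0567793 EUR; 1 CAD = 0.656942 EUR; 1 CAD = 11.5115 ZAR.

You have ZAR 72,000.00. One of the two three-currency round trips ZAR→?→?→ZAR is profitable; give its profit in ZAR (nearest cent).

Profitable loop is ZAR → CAD → EUR → ZAR:
ZAR 72,000.00 ÷ 11.5115 = CAD 6,254.61
CAD 6,254.61 × 0.656942 = EUR 4,108.92
EUR 4,108.92 ÷ 0.0567793 = ZAR 72,366.50
Profit = ZAR 72,366.50 − ZAR 72,000.00

Profit: ZAR 366.50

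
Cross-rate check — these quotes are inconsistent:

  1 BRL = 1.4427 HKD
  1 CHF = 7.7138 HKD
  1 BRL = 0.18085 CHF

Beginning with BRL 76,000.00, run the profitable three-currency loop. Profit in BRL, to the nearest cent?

Profitable loop is BRL → HKD → CHF → BRL:
BRL 76,000.00 × 1.4427 = HKD 109,645.20
HKD 109,645.20 ÷ 7.7138 = CHF 14,214.16
CHF 14,214.16 ÷ 0.18085 = BRL 78,596.41
Profit = BRL 78,596.41 − BRL 76,000.00

Profit: BRL 2,596.41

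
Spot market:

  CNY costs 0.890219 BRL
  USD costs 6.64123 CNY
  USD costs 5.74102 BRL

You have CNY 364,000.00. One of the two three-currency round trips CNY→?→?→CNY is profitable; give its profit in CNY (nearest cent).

Profit: CNY 10,850.16

Profitable loop is CNY → BRL → USD → CNY:
CNY 364,000.00 × 0.890219 = BRL 324,039.72
BRL 324,039.72 ÷ 5.74102 = USD 56,442.88
USD 56,442.88 × 6.64123 = CNY 374,850.16
Profit = CNY 374,850.16 − CNY 364,000.00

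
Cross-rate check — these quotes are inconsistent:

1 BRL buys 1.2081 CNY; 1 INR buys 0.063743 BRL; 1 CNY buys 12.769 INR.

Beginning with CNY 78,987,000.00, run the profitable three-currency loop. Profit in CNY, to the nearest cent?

Profit: CNY 1,340,333.14

Profitable loop is CNY → BRL → INR → CNY:
CNY 78,987,000.00 ÷ 1.2081 = BRL 65,381,177.05
BRL 65,381,177.05 ÷ 0.063743 = INR 1,025,699,716.91
INR 1,025,699,716.91 ÷ 12.769 = CNY 80,327,333.14
Profit = CNY 80,327,333.14 − CNY 78,987,000.00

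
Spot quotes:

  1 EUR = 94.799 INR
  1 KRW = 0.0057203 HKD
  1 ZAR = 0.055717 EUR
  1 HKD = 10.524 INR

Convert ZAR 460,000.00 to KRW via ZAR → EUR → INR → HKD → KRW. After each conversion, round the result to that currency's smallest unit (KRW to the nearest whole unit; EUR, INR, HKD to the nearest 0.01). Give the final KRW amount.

KRW 40,359,862

ZAR 460,000.00 × 0.055717 = EUR 25,629.82
EUR 25,629.82 × 94.799 = INR 2,429,681.31
INR 2,429,681.31 ÷ 10.524 = HKD 230,870.52
HKD 230,870.52 ÷ 0.0057203 = KRW 40,359,862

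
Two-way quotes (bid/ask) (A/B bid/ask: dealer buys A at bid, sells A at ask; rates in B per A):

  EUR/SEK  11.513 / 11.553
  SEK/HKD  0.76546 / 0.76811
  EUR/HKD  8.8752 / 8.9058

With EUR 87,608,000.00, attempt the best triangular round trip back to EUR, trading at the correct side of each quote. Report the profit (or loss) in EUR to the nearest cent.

Net profit: EUR 12,095.45

Best loop EUR → HKD → SEK → EUR:
EUR 87,608,000.00 × 8.8752 (sell EUR at bid) = HKD 777,538,521.60
HKD 777,538,521.60 ÷ 0.76811 (buy SEK at ask) = SEK 1,012,274,962.70
SEK 1,012,274,962.70 ÷ 11.553 (buy EUR at ask) = EUR 87,620,095.45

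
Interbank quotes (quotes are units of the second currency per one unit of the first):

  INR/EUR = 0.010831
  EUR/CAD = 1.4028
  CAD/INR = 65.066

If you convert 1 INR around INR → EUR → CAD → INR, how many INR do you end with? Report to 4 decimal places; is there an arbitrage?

Around INR → EUR → CAD → INR: 1 × 0.010831 × 1.4028 × 65.066 = 0.988595
Product < 1; profitable direction is INR → CAD → EUR → INR.

0.9886 (arbitrage exists)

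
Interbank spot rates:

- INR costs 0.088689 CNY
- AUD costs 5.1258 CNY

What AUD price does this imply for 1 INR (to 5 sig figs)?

INR/AUD = 0.017302

1 INR × 0.088689 = 0.088689 CNY
0.088689 CNY ÷ 5.1258 = 0.0173025 AUD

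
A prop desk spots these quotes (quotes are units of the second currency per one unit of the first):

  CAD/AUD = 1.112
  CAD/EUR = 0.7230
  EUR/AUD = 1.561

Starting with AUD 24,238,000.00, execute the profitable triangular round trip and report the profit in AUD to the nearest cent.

Profitable loop is AUD → CAD → EUR → AUD:
AUD 24,238,000.00 ÷ 1.112 = CAD 21,796,762.59
CAD 21,796,762.59 × 0.7230 = EUR 15,759,059.35
EUR 15,759,059.35 × 1.561 = AUD 24,599,891.65
Profit = AUD 24,599,891.65 − AUD 24,238,000.00

Profit: AUD 361,891.65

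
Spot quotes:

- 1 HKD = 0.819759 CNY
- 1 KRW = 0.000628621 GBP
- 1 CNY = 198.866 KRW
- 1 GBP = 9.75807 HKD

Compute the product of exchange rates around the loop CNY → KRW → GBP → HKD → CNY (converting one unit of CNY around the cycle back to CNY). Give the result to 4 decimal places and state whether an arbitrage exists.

Around CNY → KRW → GBP → HKD → CNY: 1 × 198.866 × 0.000628621 × 9.75807 × 0.819759 = 0.999999
Product ≈ 1 (deviation 0.000%, within rounding noise).

1.0000 (no arbitrage)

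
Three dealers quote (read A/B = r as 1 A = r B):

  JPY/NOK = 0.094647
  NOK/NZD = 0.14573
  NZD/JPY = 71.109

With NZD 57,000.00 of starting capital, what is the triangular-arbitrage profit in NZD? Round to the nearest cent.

Profitable loop is NZD → NOK → JPY → NZD:
NZD 57,000.00 ÷ 0.14573 = NOK 391,134.29
NOK 391,134.29 ÷ 0.094647 = JPY 4,132,559
JPY 4,132,559 ÷ 71.109 = NZD 58,115.83
Profit = NZD 58,115.83 − NZD 57,000.00

Profit: NZD 1,115.83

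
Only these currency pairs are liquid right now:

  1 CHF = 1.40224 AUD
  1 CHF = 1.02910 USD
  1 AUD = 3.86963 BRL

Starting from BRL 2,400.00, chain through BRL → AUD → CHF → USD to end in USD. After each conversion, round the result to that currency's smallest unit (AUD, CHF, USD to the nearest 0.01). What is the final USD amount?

BRL 2,400.00 ÷ 3.86963 = AUD 620.21
AUD 620.21 ÷ 1.40224 = CHF 442.30
CHF 442.30 × 1.02910 = USD 455.17

USD 455.17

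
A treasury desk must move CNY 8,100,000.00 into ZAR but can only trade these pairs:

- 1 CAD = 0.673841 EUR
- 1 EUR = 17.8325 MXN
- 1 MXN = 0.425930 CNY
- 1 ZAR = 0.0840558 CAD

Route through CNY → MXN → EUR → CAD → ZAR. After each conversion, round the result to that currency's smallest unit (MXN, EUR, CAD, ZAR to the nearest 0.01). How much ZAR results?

ZAR 18,828,227.56

CNY 8,100,000.00 ÷ 0.425930 = MXN 19,017,209.40
MXN 19,017,209.40 ÷ 17.8325 = EUR 1,066,435.41
EUR 1,066,435.41 ÷ 0.673841 = CAD 1,582,621.73
CAD 1,582,621.73 ÷ 0.0840558 = ZAR 18,828,227.56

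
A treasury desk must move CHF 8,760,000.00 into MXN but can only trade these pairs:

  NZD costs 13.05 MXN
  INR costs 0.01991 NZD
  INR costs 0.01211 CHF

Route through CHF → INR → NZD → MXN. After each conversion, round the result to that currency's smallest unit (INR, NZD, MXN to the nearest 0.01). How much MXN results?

CHF 8,760,000.00 ÷ 0.01211 = INR 723,369,116.43
INR 723,369,116.43 × 0.01991 = NZD 14,402,279.11
NZD 14,402,279.11 × 13.05 = MXN 187,949,742.39

MXN 187,949,742.39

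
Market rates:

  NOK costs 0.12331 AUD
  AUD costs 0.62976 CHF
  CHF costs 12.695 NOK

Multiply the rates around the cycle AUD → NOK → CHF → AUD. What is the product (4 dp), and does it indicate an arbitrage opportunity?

1.0144 (arbitrage exists)

Around AUD → NOK → CHF → AUD: 1 ÷ 0.12331 ÷ 12.695 ÷ 0.62976 = 1.014364
Product > 1; profitable direction is AUD → NOK → CHF → AUD.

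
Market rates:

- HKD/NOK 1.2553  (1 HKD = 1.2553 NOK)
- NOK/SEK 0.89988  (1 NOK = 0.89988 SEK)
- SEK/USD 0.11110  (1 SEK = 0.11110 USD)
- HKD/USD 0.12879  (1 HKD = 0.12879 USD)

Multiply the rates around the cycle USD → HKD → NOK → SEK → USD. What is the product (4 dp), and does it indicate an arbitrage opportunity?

0.9745 (arbitrage exists)

Around USD → HKD → NOK → SEK → USD: 1 ÷ 0.12879 × 1.2553 × 0.89988 × 0.11110 = 0.974460
Product < 1; profitable direction is USD → SEK → NOK → HKD → USD.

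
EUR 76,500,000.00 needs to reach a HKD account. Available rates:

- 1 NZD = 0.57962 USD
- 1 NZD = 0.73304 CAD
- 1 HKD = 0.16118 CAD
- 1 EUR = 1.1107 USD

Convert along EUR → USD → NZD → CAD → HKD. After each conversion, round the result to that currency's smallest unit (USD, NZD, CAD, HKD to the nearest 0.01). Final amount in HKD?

EUR 76,500,000.00 × 1.1107 = USD 84,968,550.00
USD 84,968,550.00 ÷ 0.57962 = NZD 146,593,544.05
NZD 146,593,544.05 × 0.73304 = CAD 107,458,931.53
CAD 107,458,931.53 ÷ 0.16118 = HKD 666,701,399.24

HKD 666,701,399.24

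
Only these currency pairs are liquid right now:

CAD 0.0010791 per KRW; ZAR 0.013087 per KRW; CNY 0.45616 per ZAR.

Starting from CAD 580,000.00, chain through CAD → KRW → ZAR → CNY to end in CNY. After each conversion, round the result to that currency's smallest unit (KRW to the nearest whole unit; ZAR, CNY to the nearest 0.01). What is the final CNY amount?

CNY 3,208,659.28

CAD 580,000.00 ÷ 0.0010791 = KRW 537,484,941
KRW 537,484,941 × 0.013087 = ZAR 7,034,065.42
ZAR 7,034,065.42 × 0.45616 = CNY 3,208,659.28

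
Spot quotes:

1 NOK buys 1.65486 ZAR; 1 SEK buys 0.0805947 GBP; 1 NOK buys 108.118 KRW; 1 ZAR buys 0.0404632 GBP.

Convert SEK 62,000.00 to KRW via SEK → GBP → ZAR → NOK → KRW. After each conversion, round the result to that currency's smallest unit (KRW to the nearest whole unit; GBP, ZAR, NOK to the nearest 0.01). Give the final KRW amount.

SEK 62,000.00 × 0.0805947 = GBP 4,996.87
GBP 4,996.87 ÷ 0.0404632 = ZAR 123,491.72
ZAR 123,491.72 ÷ 1.65486 = NOK 74,623.67
NOK 74,623.67 × 108.118 = KRW 8,068,162

KRW 8,068,162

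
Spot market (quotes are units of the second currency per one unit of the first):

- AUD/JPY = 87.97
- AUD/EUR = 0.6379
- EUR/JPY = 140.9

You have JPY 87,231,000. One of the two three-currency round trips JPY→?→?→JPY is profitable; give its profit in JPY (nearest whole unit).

Profitable loop is JPY → AUD → EUR → JPY:
JPY 87,231,000 ÷ 87.97 = AUD 991,599.41
AUD 991,599.41 × 0.6379 = EUR 632,541.26
EUR 632,541.26 × 140.9 = JPY 89,125,064
Profit = JPY 89,125,064 − JPY 87,231,000

Profit: JPY 1,894,064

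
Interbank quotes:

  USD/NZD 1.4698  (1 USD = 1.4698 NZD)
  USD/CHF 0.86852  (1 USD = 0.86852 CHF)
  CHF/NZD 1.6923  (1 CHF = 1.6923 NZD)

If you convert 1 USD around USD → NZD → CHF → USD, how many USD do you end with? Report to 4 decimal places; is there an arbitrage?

Around USD → NZD → CHF → USD: 1 × 1.4698 ÷ 1.6923 ÷ 0.86852 = 1.000002
Product ≈ 1 (deviation 0.000%, within rounding noise).

1.0000 (no arbitrage)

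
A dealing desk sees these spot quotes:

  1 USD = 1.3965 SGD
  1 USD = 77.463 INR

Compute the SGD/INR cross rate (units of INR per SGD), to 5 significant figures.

SGD/INR = 55.469

1 SGD ÷ 1.3965 = 0.716076 USD
0.716076 USD × 77.463 = 55.4694 INR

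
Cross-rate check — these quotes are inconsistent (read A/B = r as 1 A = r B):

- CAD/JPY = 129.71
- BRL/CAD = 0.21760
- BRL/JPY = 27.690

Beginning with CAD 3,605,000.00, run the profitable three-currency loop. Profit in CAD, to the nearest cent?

Profitable loop is CAD → JPY → BRL → CAD:
CAD 3,605,000.00 × 129.71 = JPY 467,604,550
JPY 467,604,550 ÷ 27.690 = BRL 16,887,127.12
BRL 16,887,127.12 × 0.21760 = CAD 3,674,638.86
Profit = CAD 3,674,638.86 − CAD 3,605,000.00

Profit: CAD 69,638.86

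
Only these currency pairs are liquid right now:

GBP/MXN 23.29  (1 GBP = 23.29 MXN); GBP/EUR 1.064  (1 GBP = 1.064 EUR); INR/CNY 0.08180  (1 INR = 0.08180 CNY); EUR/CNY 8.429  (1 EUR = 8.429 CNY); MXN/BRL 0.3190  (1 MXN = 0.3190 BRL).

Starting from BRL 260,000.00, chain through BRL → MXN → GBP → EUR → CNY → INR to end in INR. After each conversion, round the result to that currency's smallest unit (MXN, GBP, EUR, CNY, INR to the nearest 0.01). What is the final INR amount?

BRL 260,000.00 ÷ 0.3190 = MXN 815,047.02
MXN 815,047.02 ÷ 23.29 = GBP 34,995.58
GBP 34,995.58 × 1.064 = EUR 37,235.30
EUR 37,235.30 × 8.429 = CNY 313,856.34
CNY 313,856.34 ÷ 0.08180 = INR 3,836,874.57

INR 3,836,874.57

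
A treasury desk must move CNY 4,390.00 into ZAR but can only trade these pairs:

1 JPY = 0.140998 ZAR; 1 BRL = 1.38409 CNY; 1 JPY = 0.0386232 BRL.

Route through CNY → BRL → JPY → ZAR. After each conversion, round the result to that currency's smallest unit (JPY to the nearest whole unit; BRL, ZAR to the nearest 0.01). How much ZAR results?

CNY 4,390.00 ÷ 1.38409 = BRL 3,171.76
BRL 3,171.76 ÷ 0.0386232 = JPY 82,121
JPY 82,121 × 0.140998 = ZAR 11,578.90

ZAR 11,578.90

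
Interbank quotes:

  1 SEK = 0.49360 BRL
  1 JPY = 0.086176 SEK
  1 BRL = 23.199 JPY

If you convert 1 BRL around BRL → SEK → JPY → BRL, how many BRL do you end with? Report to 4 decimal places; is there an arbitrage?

1.0134 (arbitrage exists)

Around BRL → SEK → JPY → BRL: 1 ÷ 0.49360 ÷ 0.086176 ÷ 23.199 = 1.013373
Product > 1; profitable direction is BRL → SEK → JPY → BRL.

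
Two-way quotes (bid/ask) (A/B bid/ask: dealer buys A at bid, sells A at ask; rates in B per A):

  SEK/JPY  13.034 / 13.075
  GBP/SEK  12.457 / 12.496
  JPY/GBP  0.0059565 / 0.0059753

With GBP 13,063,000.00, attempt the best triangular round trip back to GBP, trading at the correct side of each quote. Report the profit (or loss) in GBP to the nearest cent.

Net profit: GBP 317,443.18

Best loop GBP → JPY → SEK → GBP:
GBP 13,063,000.00 ÷ 0.0059753 (buy JPY at ask) = JPY 2,186,166,385
JPY 2,186,166,385 ÷ 13.075 (buy SEK at ask) = SEK 167,202,017.97
SEK 167,202,017.97 ÷ 12.496 (buy GBP at ask) = GBP 13,380,443.18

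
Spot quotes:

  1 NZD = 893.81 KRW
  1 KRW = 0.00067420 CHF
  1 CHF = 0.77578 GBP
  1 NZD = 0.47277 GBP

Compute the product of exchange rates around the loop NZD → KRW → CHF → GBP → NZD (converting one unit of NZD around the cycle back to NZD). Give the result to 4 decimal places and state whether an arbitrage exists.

0.9888 (arbitrage exists)

Around NZD → KRW → CHF → GBP → NZD: 1 × 893.81 × 0.00067420 × 0.77578 ÷ 0.47277 = 0.988832
Product < 1; profitable direction is NZD → GBP → CHF → KRW → NZD.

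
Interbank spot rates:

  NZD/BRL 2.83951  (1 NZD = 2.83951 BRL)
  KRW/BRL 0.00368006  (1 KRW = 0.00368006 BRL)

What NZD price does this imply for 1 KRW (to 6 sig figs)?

KRW/NZD = 0.00129602

1 KRW × 0.00368006 = 0.00368006 BRL
0.00368006 BRL ÷ 2.83951 = 0.00129602 NZD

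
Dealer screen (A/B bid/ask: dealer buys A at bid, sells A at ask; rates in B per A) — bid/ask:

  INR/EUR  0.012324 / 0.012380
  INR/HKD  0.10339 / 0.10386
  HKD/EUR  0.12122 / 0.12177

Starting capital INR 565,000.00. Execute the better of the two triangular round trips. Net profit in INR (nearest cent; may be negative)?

Best loop INR → HKD → EUR → INR:
INR 565,000.00 × 0.10339 (sell INR at bid) = HKD 58,415.35
HKD 58,415.35 × 0.12122 (sell HKD at bid) = EUR 7,081.11
EUR 7,081.11 ÷ 0.012380 (buy INR at ask) = INR 571,979.70

Net profit: INR 6,979.70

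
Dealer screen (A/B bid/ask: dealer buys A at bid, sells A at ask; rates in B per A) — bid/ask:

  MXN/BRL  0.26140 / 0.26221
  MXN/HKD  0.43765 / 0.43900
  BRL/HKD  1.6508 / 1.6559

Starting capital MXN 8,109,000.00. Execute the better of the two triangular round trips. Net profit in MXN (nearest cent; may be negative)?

Net profit: MXN 64,552.88

Best loop MXN → HKD → BRL → MXN:
MXN 8,109,000.00 × 0.43765 (sell MXN at bid) = HKD 3,548,903.85
HKD 3,548,903.85 ÷ 1.6559 (buy BRL at ask) = BRL 2,143,187.30
BRL 2,143,187.30 ÷ 0.26221 (buy MXN at ask) = MXN 8,173,552.88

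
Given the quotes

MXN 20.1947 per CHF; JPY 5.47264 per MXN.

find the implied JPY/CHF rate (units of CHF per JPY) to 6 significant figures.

1 JPY ÷ 5.47264 = 0.182727 MXN
0.182727 MXN ÷ 20.1947 = 0.00904827 CHF

JPY/CHF = 0.00904827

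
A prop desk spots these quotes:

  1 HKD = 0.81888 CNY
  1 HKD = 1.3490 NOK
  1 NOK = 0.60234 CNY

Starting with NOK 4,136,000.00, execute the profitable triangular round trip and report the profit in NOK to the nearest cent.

Profitable loop is NOK → HKD → CNY → NOK:
NOK 4,136,000.00 ÷ 1.3490 = HKD 3,065,974.80
HKD 3,065,974.80 × 0.81888 = CNY 2,510,665.44
CNY 2,510,665.44 ÷ 0.60234 = NOK 4,168,186.47
Profit = NOK 4,168,186.47 − NOK 4,136,000.00

Profit: NOK 32,186.47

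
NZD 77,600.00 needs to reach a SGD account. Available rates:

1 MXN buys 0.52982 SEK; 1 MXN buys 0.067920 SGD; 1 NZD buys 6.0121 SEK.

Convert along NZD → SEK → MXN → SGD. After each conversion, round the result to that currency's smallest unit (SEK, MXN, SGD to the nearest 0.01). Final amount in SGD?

SGD 59,807.72

NZD 77,600.00 × 6.0121 = SEK 466,538.96
SEK 466,538.96 ÷ 0.52982 = MXN 880,561.25
MXN 880,561.25 × 0.067920 = SGD 59,807.72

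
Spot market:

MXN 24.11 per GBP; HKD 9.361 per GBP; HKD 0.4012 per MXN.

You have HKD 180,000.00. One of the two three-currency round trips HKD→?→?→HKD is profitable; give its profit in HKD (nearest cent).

Profitable loop is HKD → GBP → MXN → HKD:
HKD 180,000.00 ÷ 9.361 = GBP 19,228.71
GBP 19,228.71 × 24.11 = MXN 463,604.32
MXN 463,604.32 × 0.4012 = HKD 185,998.05
Profit = HKD 185,998.05 − HKD 180,000.00

Profit: HKD 5,998.05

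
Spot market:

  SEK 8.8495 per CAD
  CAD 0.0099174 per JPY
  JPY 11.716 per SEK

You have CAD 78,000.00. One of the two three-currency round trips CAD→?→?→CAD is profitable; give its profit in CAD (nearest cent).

Profit: CAD 2,202.98

Profitable loop is CAD → SEK → JPY → CAD:
CAD 78,000.00 × 8.8495 = SEK 690,261.00
SEK 690,261.00 × 11.716 = JPY 8,087,098
JPY 8,087,098 × 0.0099174 = CAD 80,202.98
Profit = CAD 80,202.98 − CAD 78,000.00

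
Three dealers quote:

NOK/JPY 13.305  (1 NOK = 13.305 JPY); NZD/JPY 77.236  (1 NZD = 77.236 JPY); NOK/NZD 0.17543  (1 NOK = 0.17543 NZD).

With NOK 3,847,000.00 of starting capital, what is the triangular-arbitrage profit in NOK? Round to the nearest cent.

Profitable loop is NOK → NZD → JPY → NOK:
NOK 3,847,000.00 × 0.17543 = NZD 674,879.21
NZD 674,879.21 × 77.236 = JPY 52,124,971
JPY 52,124,971 ÷ 13.305 = NOK 3,917,697.91
Profit = NOK 3,917,697.91 − NOK 3,847,000.00

Profit: NOK 70,697.91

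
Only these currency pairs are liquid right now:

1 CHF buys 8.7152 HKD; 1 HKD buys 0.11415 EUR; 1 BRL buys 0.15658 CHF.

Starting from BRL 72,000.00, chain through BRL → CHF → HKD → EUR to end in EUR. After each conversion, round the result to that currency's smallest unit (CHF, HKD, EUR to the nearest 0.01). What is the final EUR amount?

EUR 11,215.59

BRL 72,000.00 × 0.15658 = CHF 11,273.76
CHF 11,273.76 × 8.7152 = HKD 98,253.07
HKD 98,253.07 × 0.11415 = EUR 11,215.59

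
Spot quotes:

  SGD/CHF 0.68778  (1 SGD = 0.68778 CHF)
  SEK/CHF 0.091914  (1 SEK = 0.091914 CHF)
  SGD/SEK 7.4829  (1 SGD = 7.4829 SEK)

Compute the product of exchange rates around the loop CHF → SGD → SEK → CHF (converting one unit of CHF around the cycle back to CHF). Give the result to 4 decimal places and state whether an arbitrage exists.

1.0000 (no arbitrage)

Around CHF → SGD → SEK → CHF: 1 ÷ 0.68778 × 7.4829 × 0.091914 = 1.000005
Product ≈ 1 (deviation 0.000%, within rounding noise).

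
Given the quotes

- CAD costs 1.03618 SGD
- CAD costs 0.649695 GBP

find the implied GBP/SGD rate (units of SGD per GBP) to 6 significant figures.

GBP/SGD = 1.59487

1 GBP ÷ 0.649695 = 1.53918 CAD
1.53918 CAD × 1.03618 = 1.59487 SGD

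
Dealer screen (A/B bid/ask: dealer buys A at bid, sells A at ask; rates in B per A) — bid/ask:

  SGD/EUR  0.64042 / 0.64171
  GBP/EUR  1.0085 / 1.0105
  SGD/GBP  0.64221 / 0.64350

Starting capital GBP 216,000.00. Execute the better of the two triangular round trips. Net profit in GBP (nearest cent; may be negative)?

Best loop GBP → EUR → SGD → GBP:
GBP 216,000.00 × 1.0085 (sell GBP at bid) = EUR 217,836.00
EUR 217,836.00 ÷ 0.64171 (buy SGD at ask) = SGD 339,461.75
SGD 339,461.75 × 0.64221 (sell SGD at bid) = GBP 218,005.73

Net profit: GBP 2,005.73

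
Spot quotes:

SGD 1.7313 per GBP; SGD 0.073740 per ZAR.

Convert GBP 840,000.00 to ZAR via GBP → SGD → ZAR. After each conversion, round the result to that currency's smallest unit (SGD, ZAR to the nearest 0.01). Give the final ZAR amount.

ZAR 19,721,887.71

GBP 840,000.00 × 1.7313 = SGD 1,454,292.00
SGD 1,454,292.00 ÷ 0.073740 = ZAR 19,721,887.71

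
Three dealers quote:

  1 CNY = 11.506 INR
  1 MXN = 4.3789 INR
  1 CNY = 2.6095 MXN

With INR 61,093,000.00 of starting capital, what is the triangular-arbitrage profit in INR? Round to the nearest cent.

Profit: INR 423,765.56

Profitable loop is INR → MXN → CNY → INR:
INR 61,093,000.00 ÷ 4.3789 = MXN 13,951,677.36
MXN 13,951,677.36 ÷ 2.6095 = CNY 5,346,494.49
CNY 5,346,494.49 × 11.506 = INR 61,516,765.56
Profit = INR 61,516,765.56 − INR 61,093,000.00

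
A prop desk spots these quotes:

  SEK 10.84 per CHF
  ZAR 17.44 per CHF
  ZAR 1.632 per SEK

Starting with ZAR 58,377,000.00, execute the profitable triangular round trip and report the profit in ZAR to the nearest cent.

Profitable loop is ZAR → CHF → SEK → ZAR:
ZAR 58,377,000.00 ÷ 17.44 = CHF 3,347,305.05
CHF 3,347,305.05 × 10.84 = SEK 36,284,786.70
SEK 36,284,786.70 × 1.632 = ZAR 59,216,771.89
Profit = ZAR 59,216,771.89 − ZAR 58,377,000.00

Profit: ZAR 839,771.89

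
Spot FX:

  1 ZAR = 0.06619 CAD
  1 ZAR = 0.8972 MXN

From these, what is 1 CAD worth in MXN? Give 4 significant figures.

CAD/MXN = 13.55

1 CAD ÷ 0.06619 = 15.108 ZAR
15.108 ZAR × 0.8972 = 13.5549 MXN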